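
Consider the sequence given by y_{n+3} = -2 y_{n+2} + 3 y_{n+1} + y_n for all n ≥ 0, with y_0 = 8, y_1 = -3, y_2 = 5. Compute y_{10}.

20285

y_3 = -2*5 + 3*(-3) + 8 = -11
y_4 = -2*(-11) + 3*5 + (-3) = 34
y_5 = -2*34 + 3*(-11) + 5 = -96
y_6 = -2*(-96) + 3*34 + (-11) = 283
y_7 = -2*283 + 3*(-96) + 34 = -820
y_8 = -2*(-820) + 3*283 + (-96) = 2393
y_9 = -2*2393 + 3*(-820) + 283 = -6963
y_{10} = -2*(-6963) + 3*2393 + (-820) = 20285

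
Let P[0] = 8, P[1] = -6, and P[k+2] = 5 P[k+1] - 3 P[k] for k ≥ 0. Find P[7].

-87678

P[2] = 5·(-6) - 3·8 = -54
P[3] = 5·(-54) - 3·(-6) = -252
P[4] = 5·(-252) - 3·(-54) = -1098
P[5] = 5·(-1098) - 3·(-252) = -4734
P[6] = 5·(-4734) - 3·(-1098) = -20376
P[7] = 5·(-20376) - 3·(-4734) = -87678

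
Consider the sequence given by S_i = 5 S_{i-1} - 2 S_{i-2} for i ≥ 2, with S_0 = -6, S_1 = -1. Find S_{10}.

1542667

S_2 = 5*(-1) - 2*(-6) = 7
S_3 = 5*7 - 2*(-1) = 37
S_4 = 5*37 - 2*7 = 171
S_5 = 5*171 - 2*37 = 781
S_6 = 5*781 - 2*171 = 3563
S_7 = 5*3563 - 2*781 = 16253
S_8 = 5*16253 - 2*3563 = 74139
S_9 = 5*74139 - 2*16253 = 338189
S_{10} = 5*338189 - 2*74139 = 1542667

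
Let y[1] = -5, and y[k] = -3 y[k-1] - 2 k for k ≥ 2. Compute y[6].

y[2] = -3*(-5) - 4 = 11
y[3] = -3*11 - 6 = -39
y[4] = -3*(-39) - 8 = 109
y[5] = -3*109 - 10 = -337
y[6] = -3*(-337) - 12 = 999

999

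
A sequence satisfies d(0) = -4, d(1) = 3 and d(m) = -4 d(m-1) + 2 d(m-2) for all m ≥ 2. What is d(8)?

-150464

d(2) = -4(3) + 2(-4) = -20
d(3) = -4(-20) + 2(3) = 86
d(4) = -4(86) + 2(-20) = -384
d(5) = -4(-384) + 2(86) = 1708
d(6) = -4(1708) + 2(-384) = -7600
d(7) = -4(-7600) + 2(1708) = 33816
d(8) = -4(33816) + 2(-7600) = -150464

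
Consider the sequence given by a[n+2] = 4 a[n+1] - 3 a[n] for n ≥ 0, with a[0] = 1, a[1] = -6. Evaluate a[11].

a[2] = 4*(-6) - 3*1 = -27
a[3] = 4*(-27) - 3*(-6) = -90
a[4] = 4*(-90) - 3*(-27) = -279
a[5] = 4*(-279) - 3*(-90) = -846
a[6] = 4*(-846) - 3*(-279) = -2547
a[7] = 4*(-2547) - 3*(-846) = -7650
a[8] = 4*(-7650) - 3*(-2547) = -22959
a[9] = 4*(-22959) - 3*(-7650) = -68886
a[10] = 4*(-68886) - 3*(-22959) = -206667
a[11] = 4*(-206667) - 3*(-68886) = -620010

-620010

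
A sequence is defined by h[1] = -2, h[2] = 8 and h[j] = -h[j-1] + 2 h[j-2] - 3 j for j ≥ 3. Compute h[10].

2104

h[3] = -8 + 2(-2) - 9 = -21
h[4] = -(-21) + 2(8) - 12 = 25
h[5] = -25 + 2(-21) - 15 = -82
h[6] = -(-82) + 2(25) - 18 = 114
h[7] = -114 + 2(-82) - 21 = -299
h[8] = -(-299) + 2(114) - 24 = 503
h[9] = -503 + 2(-299) - 27 = -1128
h[10] = -(-1128) + 2(503) - 30 = 2104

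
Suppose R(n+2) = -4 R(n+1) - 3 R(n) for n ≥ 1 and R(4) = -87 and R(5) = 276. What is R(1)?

-4

Rearranging, R(n-2) = (R(n) + 4 R(n-1)) / -3.
R(3) = (276 + 4·(-87)) / -3 = -72/-3 = 24
R(2) = (-87 + 4·24) / -3 = 9/-3 = -3
R(1) = (24 + 4·(-3)) / -3 = 12/-3 = -4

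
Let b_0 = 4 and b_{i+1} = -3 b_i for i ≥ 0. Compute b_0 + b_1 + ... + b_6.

b_1 = -3(4) = -12
b_2 = -3(-12) = 36
b_3 = -3(36) = -108
b_4 = -3(-108) = 324
b_5 = -3(324) = -972
b_6 = -3(-972) = 2916
Sum = 4 + (-12) + 36 + (-108) + 324 + (-972) + 2916 = 2188

2188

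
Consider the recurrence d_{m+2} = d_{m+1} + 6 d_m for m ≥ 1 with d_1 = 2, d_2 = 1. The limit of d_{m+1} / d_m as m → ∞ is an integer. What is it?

The characteristic equation is r^2 - r - 6 = 0, which factors as (r - 3)(r + 2) = 0.
So the roots are 3 and -2. Since |3| > |-2| and the coefficient of 3^m is non-zero, the ratio tends to 3.

3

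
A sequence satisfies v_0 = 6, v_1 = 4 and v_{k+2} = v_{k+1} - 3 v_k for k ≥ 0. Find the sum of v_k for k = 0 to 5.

80

v_2 = 4 - 3(6) = -14
v_3 = (-14) - 3(4) = -26
v_4 = (-26) - 3(-14) = 16
v_5 = 16 - 3(-26) = 94
Sum = 6 + 4 + (-14) + (-26) + 16 + 94 = 80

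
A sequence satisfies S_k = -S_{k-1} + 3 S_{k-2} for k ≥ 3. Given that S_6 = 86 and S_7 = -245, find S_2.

-1

Rearranging, S_{k-2} = (S_k + S_{k-1}) / 3.
S_5 = (-245 + 86) / 3 = -159/3 = -53
S_4 = (86 + (-53)) / 3 = 33/3 = 11
S_3 = (-53 + 11) / 3 = -42/3 = -14
S_2 = (11 + (-14)) / 3 = -3/3 = -1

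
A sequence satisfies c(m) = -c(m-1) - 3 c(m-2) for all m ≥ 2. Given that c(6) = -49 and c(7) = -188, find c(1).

4

Rearranging, c(m-2) = (c(m) + c(m-1)) / -3.
c(5) = (-188 + (-49)) / -3 = -237/-3 = 79
c(4) = (-49 + 79) / -3 = 30/-3 = -10
c(3) = (79 + (-10)) / -3 = 69/-3 = -23
c(2) = (-10 + (-23)) / -3 = -33/-3 = 11
c(1) = (-23 + 11) / -3 = -12/-3 = 4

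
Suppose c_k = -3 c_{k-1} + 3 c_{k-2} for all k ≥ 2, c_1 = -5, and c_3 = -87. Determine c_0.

Let c_0 = x.
c_2 = 15 + 3x
c_3 = -60 - 9x
So -60 - 9x = -87, giving x = 3.

3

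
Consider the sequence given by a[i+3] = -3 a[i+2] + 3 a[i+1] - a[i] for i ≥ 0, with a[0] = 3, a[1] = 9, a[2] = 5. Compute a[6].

a[3] = -3*5 + 3*9 - 3 = 9
a[4] = -3*9 + 3*5 - 9 = -21
a[5] = -3*(-21) + 3*9 - 5 = 85
a[6] = -3*85 + 3*(-21) - 9 = -327

-327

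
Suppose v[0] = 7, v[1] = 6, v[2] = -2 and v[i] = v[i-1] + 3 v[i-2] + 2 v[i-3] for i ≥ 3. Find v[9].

v[3] = (-2) + 3*6 + 2*7 = 30
v[4] = 30 + 3*(-2) + 2*6 = 36
v[5] = 36 + 3*30 + 2*(-2) = 122
v[6] = 122 + 3*36 + 2*30 = 290
v[7] = 290 + 3*122 + 2*36 = 728
v[8] = 728 + 3*290 + 2*122 = 1842
v[9] = 1842 + 3*728 + 2*290 = 4606

4606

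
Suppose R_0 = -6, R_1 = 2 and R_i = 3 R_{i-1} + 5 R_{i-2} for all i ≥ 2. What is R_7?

-21782

R_2 = 3*2 + 5*(-6) = -24
R_3 = 3*(-24) + 5*2 = -62
R_4 = 3*(-62) + 5*(-24) = -306
R_5 = 3*(-306) + 5*(-62) = -1228
R_6 = 3*(-1228) + 5*(-306) = -5214
R_7 = 3*(-5214) + 5*(-1228) = -21782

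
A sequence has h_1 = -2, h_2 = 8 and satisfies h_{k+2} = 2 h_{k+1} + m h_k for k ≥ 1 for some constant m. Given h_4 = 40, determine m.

h_3 = 16 - 2m
h_4 = 32 + 4m
So 32 + 4m = 40, giving m = 2.

2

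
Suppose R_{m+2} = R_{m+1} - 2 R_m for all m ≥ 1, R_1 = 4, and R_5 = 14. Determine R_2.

-2

Let R_2 = w.
R_3 = -8 + w
R_4 = -8 - w
R_5 = 8 - 3w
So 8 - 3w = 14, giving w = -2.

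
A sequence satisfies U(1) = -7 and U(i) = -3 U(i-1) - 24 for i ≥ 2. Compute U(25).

The fixed point is -24/(1 + 3) = -6, so U(i) + 6 = -3(U(i-1) + 6).
Hence U(i) = -1·(-3)^{i-1} - 6.
U(25) = -1·(-3)^{24} - 6 = -1·282429536481 - 6 = -282429536487.

-282429536487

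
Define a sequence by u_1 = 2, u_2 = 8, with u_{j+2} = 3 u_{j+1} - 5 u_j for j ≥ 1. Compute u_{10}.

u_3 = 3(8) - 5(2) = 14
u_4 = 3(14) - 5(8) = 2
u_5 = 3(2) - 5(14) = -64
u_6 = 3(-64) - 5(2) = -202
u_7 = 3(-202) - 5(-64) = -286
u_8 = 3(-286) - 5(-202) = 152
u_9 = 3(152) - 5(-286) = 1886
u_{10} = 3(1886) - 5(152) = 4898

4898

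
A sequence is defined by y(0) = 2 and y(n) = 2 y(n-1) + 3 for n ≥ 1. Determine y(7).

637

y(1) = 2·2 + 3 = 7
y(2) = 2·7 + 3 = 17
y(3) = 2·17 + 3 = 37
y(4) = 2·37 + 3 = 77
y(5) = 2·77 + 3 = 157
y(6) = 2·157 + 3 = 317
y(7) = 2·317 + 3 = 637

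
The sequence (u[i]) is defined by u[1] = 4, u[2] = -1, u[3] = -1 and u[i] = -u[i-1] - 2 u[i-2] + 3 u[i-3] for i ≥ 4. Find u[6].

-17

u[4] = -(-1) - 2·(-1) + 3·4 = 15
u[5] = -15 - 2·(-1) + 3·(-1) = -16
u[6] = -(-16) - 2·15 + 3·(-1) = -17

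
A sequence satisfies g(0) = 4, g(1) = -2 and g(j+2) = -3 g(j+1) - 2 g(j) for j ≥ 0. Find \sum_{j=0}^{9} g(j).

g(2) = -3(-2) - 2(4) = -2
g(3) = -3(-2) - 2(-2) = 10
g(4) = -3(10) - 2(-2) = -26
g(5) = -3(-26) - 2(10) = 58
g(6) = -3(58) - 2(-26) = -122
g(7) = -3(-122) - 2(58) = 250
g(8) = -3(250) - 2(-122) = -506
g(9) = -3(-506) - 2(250) = 1018
Sum = 4 + (-2) + (-2) + 10 + (-26) + 58 + (-122) + 250 + (-506) + 1018 = 682

682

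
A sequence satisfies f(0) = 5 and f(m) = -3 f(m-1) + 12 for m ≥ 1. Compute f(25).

-1694577218883

The fixed point is 12/(1 + 3) = 3, so f(m) - 3 = -3(f(m-1) - 3).
Hence f(m) = 2·(-3)^m + 3.
f(25) = 2·(-3)^{25} + 3 = 2·-847288609443 + 3 = -1694577218883.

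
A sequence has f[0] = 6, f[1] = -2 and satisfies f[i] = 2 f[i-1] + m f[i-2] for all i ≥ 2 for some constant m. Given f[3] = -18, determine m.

f[2] = -4 + 6m
f[3] = -8 + 10m
So -8 + 10m = -18, giving m = -1.

-1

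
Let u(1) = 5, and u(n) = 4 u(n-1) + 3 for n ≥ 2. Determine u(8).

u(2) = 4(5) + 3 = 23
u(3) = 4(23) + 3 = 95
u(4) = 4(95) + 3 = 383
u(5) = 4(383) + 3 = 1535
u(6) = 4(1535) + 3 = 6143
u(7) = 4(6143) + 3 = 24575
u(8) = 4(24575) + 3 = 98303

98303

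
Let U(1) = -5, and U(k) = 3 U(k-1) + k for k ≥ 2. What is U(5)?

U(2) = 3*(-5) + 2 = -13
U(3) = 3*(-13) + 3 = -36
U(4) = 3*(-36) + 4 = -104
U(5) = 3*(-104) + 5 = -307

-307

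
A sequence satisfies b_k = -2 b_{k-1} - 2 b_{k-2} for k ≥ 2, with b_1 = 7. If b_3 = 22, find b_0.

Let b_0 = v.
b_2 = -14 - 2v
b_3 = 14 + 4v
So 14 + 4v = 22, giving v = 2.

2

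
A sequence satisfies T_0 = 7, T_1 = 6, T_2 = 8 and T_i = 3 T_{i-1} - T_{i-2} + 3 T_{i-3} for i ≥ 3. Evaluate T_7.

3279

T_3 = 3*8 - 6 + 3*7 = 39
T_4 = 3*39 - 8 + 3*6 = 127
T_5 = 3*127 - 39 + 3*8 = 366
T_6 = 3*366 - 127 + 3*39 = 1088
T_7 = 3*1088 - 366 + 3*127 = 3279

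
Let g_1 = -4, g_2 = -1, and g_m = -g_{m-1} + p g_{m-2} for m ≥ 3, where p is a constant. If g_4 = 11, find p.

4

g_3 = 1 - 4p
g_4 = -1 + 3p
So -1 + 3p = 11, giving p = 4.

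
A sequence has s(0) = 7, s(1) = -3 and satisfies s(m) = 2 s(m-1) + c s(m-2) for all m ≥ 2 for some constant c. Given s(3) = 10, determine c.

2

s(2) = -6 + 7c
s(3) = -12 + 11c
So -12 + 11c = 10, giving c = 2.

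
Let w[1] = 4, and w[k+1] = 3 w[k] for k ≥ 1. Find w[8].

8748

w[2] = 3(4) = 12
w[3] = 3(12) = 36
w[4] = 3(36) = 108
w[5] = 3(108) = 324
w[6] = 3(324) = 972
w[7] = 3(972) = 2916
w[8] = 3(2916) = 8748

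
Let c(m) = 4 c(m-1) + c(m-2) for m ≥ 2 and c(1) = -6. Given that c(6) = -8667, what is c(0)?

Let c(0) = x.
c(2) = -24 + x
c(3) = -102 + 4x
c(4) = -432 + 17x
c(5) = -1830 + 72x
c(6) = -7752 + 305x
So -7752 + 305x = -8667, giving x = -3.

-3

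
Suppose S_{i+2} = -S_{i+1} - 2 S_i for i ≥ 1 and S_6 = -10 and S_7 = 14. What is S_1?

2

Rearranging, S_{i-2} = (S_i + S_{i-1}) / -2.
S_5 = (14 + (-10)) / -2 = 4/-2 = -2
S_4 = (-10 + (-2)) / -2 = -12/-2 = 6
S_3 = (-2 + 6) / -2 = 4/-2 = -2
S_2 = (6 + (-2)) / -2 = 4/-2 = -2
S_1 = (-2 + (-2)) / -2 = -4/-2 = 2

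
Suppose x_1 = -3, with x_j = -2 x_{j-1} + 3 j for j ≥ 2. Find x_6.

156

x_2 = -2*(-3) + 6 = 12
x_3 = -2*12 + 9 = -15
x_4 = -2*(-15) + 12 = 42
x_5 = -2*42 + 15 = -69
x_6 = -2*(-69) + 18 = 156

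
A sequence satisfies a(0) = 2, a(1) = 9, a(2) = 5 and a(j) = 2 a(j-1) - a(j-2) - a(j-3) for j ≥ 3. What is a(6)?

a(3) = 2(5) - 9 - 2 = -1
a(4) = 2(-1) - 5 - 9 = -16
a(5) = 2(-16) - (-1) - 5 = -36
a(6) = 2(-36) - (-16) - (-1) = -55

-55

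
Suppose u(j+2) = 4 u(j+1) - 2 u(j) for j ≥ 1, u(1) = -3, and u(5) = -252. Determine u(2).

Let u(2) = z.
u(3) = 6 + 4z
u(4) = 24 + 14z
u(5) = 84 + 48z
So 84 + 48z = -252, giving z = -7.

-7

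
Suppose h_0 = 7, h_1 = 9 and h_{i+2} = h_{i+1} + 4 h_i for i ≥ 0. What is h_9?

h_2 = 9 + 4(7) = 37
h_3 = 37 + 4(9) = 73
h_4 = 73 + 4(37) = 221
h_5 = 221 + 4(73) = 513
h_6 = 513 + 4(221) = 1397
h_7 = 1397 + 4(513) = 3449
h_8 = 3449 + 4(1397) = 9037
h_9 = 9037 + 4(3449) = 22833

22833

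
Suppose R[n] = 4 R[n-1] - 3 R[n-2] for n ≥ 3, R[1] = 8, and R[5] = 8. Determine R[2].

8

Let R[2] = w.
R[3] = -24 + 4w
R[4] = -96 + 13w
R[5] = -312 + 40w
So -312 + 40w = 8, giving w = 8.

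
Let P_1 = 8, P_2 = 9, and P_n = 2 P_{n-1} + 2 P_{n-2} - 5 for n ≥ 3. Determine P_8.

3927

P_3 = 2(9) + 2(8) - 5 = 29
P_4 = 2(29) + 2(9) - 5 = 71
P_5 = 2(71) + 2(29) - 5 = 195
P_6 = 2(195) + 2(71) - 5 = 527
P_7 = 2(527) + 2(195) - 5 = 1439
P_8 = 2(1439) + 2(527) - 5 = 3927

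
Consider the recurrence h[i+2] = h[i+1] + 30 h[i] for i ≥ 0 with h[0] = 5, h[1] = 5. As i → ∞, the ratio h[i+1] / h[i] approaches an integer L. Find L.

The characteristic equation is r^2 - r - 30 = 0, which factors as (r - 6)(r + 5) = 0.
So the roots are 6 and -5. Since |6| > |-5| and the coefficient of 6^i is non-zero, the ratio tends to 6.

6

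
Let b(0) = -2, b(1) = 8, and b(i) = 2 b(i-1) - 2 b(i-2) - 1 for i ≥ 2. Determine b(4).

3

b(2) = 2·8 - 2·(-2) - 1 = 19
b(3) = 2·19 - 2·8 - 1 = 21
b(4) = 2·21 - 2·19 - 1 = 3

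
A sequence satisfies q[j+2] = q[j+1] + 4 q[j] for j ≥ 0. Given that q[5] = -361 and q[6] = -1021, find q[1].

Rearranging, q[j-2] = (q[j] - q[j-1]) / 4.
q[4] = (-1021 - (-361)) / 4 = -660/4 = -165
q[3] = (-361 - (-165)) / 4 = -196/4 = -49
q[2] = (-165 - (-49)) / 4 = -116/4 = -29
q[1] = (-49 - (-29)) / 4 = -20/4 = -5

-5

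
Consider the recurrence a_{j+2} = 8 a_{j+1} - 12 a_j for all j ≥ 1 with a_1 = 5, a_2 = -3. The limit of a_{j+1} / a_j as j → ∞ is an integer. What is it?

The characteristic equation is r^2 - 8r + 12 = 0, which factors as (r - 6)(r - 2) = 0.
So the roots are 6 and 2. Since |6| > |2| and the coefficient of 6^j is non-zero, the ratio tends to 6.

6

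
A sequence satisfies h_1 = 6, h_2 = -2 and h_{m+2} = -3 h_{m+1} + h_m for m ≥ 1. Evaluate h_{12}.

-539984

h_3 = -3*(-2) + 6 = 12
h_4 = -3*12 + (-2) = -38
h_5 = -3*(-38) + 12 = 126
h_6 = -3*126 + (-38) = -416
h_7 = -3*(-416) + 126 = 1374
h_8 = -3*1374 + (-416) = -4538
h_9 = -3*(-4538) + 1374 = 14988
h_{10} = -3*14988 + (-4538) = -49502
h_{11} = -3*(-49502) + 14988 = 163494
h_{12} = -3*163494 + (-49502) = -539984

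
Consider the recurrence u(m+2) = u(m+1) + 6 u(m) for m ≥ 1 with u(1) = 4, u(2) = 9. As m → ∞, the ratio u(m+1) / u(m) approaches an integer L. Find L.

The characteristic equation is r^2 - r - 6 = 0, which factors as (r - 3)(r + 2) = 0.
So the roots are 3 and -2. Since |3| > |-2| and the coefficient of 3^m is non-zero, the ratio tends to 3.

3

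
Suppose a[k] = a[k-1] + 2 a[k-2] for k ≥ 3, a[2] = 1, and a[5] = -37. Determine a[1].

-7

Let a[1] = x.
a[3] = 1 + 2x
a[4] = 3 + 2x
a[5] = 5 + 6x
So 5 + 6x = -37, giving x = -7.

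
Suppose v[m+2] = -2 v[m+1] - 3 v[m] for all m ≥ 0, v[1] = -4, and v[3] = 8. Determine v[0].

Let v[0] = z.
v[2] = 8 - 3z
v[3] = -4 + 6z
So -4 + 6z = 8, giving z = 2.

2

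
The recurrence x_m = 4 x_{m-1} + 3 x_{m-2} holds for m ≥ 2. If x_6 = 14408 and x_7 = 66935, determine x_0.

Rearranging, x_{m-2} = (x_m - 4 x_{m-1}) / 3.
x_5 = (66935 - 4*14408) / 3 = 9303/3 = 3101
x_4 = (14408 - 4*3101) / 3 = 2004/3 = 668
x_3 = (3101 - 4*668) / 3 = 429/3 = 143
x_2 = (668 - 4*143) / 3 = 96/3 = 32
x_1 = (143 - 4*32) / 3 = 15/3 = 5
x_0 = (32 - 4*5) / 3 = 12/3 = 4

4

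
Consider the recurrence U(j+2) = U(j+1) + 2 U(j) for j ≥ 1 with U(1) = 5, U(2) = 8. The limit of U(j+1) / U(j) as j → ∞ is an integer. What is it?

The characteristic equation is r^2 - r - 2 = 0, which factors as (r - 2)(r + 1) = 0.
So the roots are 2 and -1. Since |2| > |-1| and the coefficient of 2^j is non-zero, the ratio tends to 2.

2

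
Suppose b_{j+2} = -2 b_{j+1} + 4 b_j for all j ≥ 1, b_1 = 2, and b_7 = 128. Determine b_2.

Let b_2 = v.
b_3 = 8 - 2v
b_4 = -16 + 8v
b_5 = 64 - 24v
b_6 = -192 + 80v
b_7 = 640 - 256v
So 640 - 256v = 128, giving v = 2.

2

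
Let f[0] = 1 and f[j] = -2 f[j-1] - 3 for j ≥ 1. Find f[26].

134217727

The fixed point is -3/(1 + 2) = -1, so f[j] + 1 = -2(f[j-1] + 1).
Hence f[j] = 2·(-2)^j - 1.
f[26] = 2·(-2)^{26} - 1 = 2·67108864 - 1 = 134217727.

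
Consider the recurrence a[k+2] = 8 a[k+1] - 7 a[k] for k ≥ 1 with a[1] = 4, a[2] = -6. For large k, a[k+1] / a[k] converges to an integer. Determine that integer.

The characteristic equation is r^2 - 8r + 7 = 0, which factors as (r - 7)(r - 1) = 0.
So the roots are 7 and 1. Since |7| > |1| and the coefficient of 7^k is non-zero, the ratio tends to 7.

7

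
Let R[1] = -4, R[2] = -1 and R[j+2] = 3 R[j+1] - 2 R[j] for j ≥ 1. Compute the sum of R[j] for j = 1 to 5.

58

R[3] = 3(-1) - 2(-4) = 5
R[4] = 3(5) - 2(-1) = 17
R[5] = 3(17) - 2(5) = 41
Sum = (-4) + (-1) + 5 + 17 + 41 = 58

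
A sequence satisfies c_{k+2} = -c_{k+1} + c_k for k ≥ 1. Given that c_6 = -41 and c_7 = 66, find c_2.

-7

Rearranging, c_{k-2} = c_k + c_{k-1}.
c_5 = 66 + (-41) = 25
c_4 = -41 + 25 = -16
c_3 = 25 + (-16) = 9
c_2 = -16 + 9 = -7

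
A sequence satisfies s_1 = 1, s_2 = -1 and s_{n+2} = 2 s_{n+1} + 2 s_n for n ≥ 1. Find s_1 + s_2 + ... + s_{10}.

-1034

s_3 = 2*(-1) + 2*1 = 0
s_4 = 2*0 + 2*(-1) = -2
s_5 = 2*(-2) + 2*0 = -4
s_6 = 2*(-4) + 2*(-2) = -12
s_7 = 2*(-12) + 2*(-4) = -32
s_8 = 2*(-32) + 2*(-12) = -88
s_9 = 2*(-88) + 2*(-32) = -240
s_{10} = 2*(-240) + 2*(-88) = -656
Sum = 1 + (-1) + 0 + (-2) + (-4) + (-12) + (-32) + (-88) + (-240) + (-656) = -1034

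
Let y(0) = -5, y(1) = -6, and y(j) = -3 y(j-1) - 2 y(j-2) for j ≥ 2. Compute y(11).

-22512

y(2) = -3·(-6) - 2·(-5) = 28
y(3) = -3·28 - 2·(-6) = -72
y(4) = -3·(-72) - 2·28 = 160
y(5) = -3·160 - 2·(-72) = -336
y(6) = -3·(-336) - 2·160 = 688
y(7) = -3·688 - 2·(-336) = -1392
y(8) = -3·(-1392) - 2·688 = 2800
y(9) = -3·2800 - 2·(-1392) = -5616
y(10) = -3·(-5616) - 2·2800 = 11248
y(11) = -3·11248 - 2·(-5616) = -22512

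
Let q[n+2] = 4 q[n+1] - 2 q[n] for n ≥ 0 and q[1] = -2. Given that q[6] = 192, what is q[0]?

-4

Let q[0] = x.
q[2] = -8 - 2x
q[3] = -28 - 8x
q[4] = -96 - 28x
q[5] = -328 - 96x
q[6] = -1120 - 328x
So -1120 - 328x = 192, giving x = -4.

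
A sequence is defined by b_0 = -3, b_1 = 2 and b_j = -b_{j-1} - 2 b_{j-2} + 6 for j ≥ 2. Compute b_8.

b_2 = -2 - 2·(-3) + 6 = 10
b_3 = -10 - 2·2 + 6 = -8
b_4 = -(-8) - 2·10 + 6 = -6
b_5 = -(-6) - 2·(-8) + 6 = 28
b_6 = -28 - 2·(-6) + 6 = -10
b_7 = -(-10) - 2·28 + 6 = -40
b_8 = -(-40) - 2·(-10) + 6 = 66

66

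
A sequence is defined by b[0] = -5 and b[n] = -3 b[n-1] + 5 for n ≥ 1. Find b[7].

13670

b[1] = -3*(-5) + 5 = 20
b[2] = -3*20 + 5 = -55
b[3] = -3*(-55) + 5 = 170
b[4] = -3*170 + 5 = -505
b[5] = -3*(-505) + 5 = 1520
b[6] = -3*1520 + 5 = -4555
b[7] = -3*(-4555) + 5 = 13670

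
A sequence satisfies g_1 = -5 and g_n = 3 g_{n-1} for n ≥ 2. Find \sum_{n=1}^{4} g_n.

-200

g_2 = 3*(-5) = -15
g_3 = 3*(-15) = -45
g_4 = 3*(-45) = -135
Sum = (-5) + (-15) + (-45) + (-135) = -200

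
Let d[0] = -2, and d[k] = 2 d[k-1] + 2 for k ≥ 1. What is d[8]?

-2

d[1] = 2·(-2) + 2 = -2
d[2] = 2·(-2) + 2 = -2
d[3] = 2·(-2) + 2 = -2
d[4] = 2·(-2) + 2 = -2
d[5] = 2·(-2) + 2 = -2
d[6] = 2·(-2) + 2 = -2
d[7] = 2·(-2) + 2 = -2
d[8] = 2·(-2) + 2 = -2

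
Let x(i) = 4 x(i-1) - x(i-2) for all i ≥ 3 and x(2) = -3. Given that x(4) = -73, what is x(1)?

7

Let x(1) = w.
x(3) = -12 - w
x(4) = -45 - 4w
So -45 - 4w = -73, giving w = 7.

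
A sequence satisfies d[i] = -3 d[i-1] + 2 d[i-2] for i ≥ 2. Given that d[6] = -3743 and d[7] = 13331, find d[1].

Rearranging, d[i-2] = (d[i] + 3 d[i-1]) / 2.
d[5] = (13331 + 3(-3743)) / 2 = 2102/2 = 1051
d[4] = (-3743 + 3(1051)) / 2 = -590/2 = -295
d[3] = (1051 + 3(-295)) / 2 = 166/2 = 83
d[2] = (-295 + 3(83)) / 2 = -46/2 = -23
d[1] = (83 + 3(-23)) / 2 = 14/2 = 7

7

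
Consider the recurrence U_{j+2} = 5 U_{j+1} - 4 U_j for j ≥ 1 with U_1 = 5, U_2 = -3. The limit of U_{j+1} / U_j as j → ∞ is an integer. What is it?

The characteristic equation is r^2 - 5r + 4 = 0, which factors as (r - 4)(r - 1) = 0.
So the roots are 4 and 1. Since |4| > |1| and the coefficient of 4^j is non-zero, the ratio tends to 4.

4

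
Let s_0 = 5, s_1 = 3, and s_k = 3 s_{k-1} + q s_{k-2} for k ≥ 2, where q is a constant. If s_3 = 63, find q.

2

s_2 = 9 + 5q
s_3 = 27 + 18q
So 27 + 18q = 63, giving q = 2.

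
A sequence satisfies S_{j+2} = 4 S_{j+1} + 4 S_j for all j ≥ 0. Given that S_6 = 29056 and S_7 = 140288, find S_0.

Rearranging, S_{j-2} = (S_j - 4 S_{j-1}) / 4.
S_5 = (140288 - 4(29056)) / 4 = 24064/4 = 6016
S_4 = (29056 - 4(6016)) / 4 = 4992/4 = 1248
S_3 = (6016 - 4(1248)) / 4 = 1024/4 = 256
S_2 = (1248 - 4(256)) / 4 = 224/4 = 56
S_1 = (256 - 4(56)) / 4 = 32/4 = 8
S_0 = (56 - 4(8)) / 4 = 24/4 = 6

6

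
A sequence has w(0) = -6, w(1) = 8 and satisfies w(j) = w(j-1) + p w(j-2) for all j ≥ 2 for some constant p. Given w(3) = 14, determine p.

3

w(2) = 8 - 6p
w(3) = 8 + 2p
So 8 + 2p = 14, giving p = 3.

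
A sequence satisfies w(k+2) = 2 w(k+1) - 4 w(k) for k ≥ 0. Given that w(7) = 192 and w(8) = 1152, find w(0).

Rearranging, w(k-2) = (w(k) - 2 w(k-1)) / -4.
w(6) = (1152 - 2·192) / -4 = 768/-4 = -192
w(5) = (192 - 2·(-192)) / -4 = 576/-4 = -144
w(4) = (-192 - 2·(-144)) / -4 = 96/-4 = -24
w(3) = (-144 - 2·(-24)) / -4 = -96/-4 = 24
w(2) = (-24 - 2·24) / -4 = -72/-4 = 18
w(1) = (24 - 2·18) / -4 = -12/-4 = 3
w(0) = (18 - 2·3) / -4 = 12/-4 = -3

-3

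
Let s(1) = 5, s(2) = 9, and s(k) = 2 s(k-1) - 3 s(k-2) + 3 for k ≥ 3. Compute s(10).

-39

s(3) = 2*9 - 3*5 + 3 = 6
s(4) = 2*6 - 3*9 + 3 = -12
s(5) = 2*(-12) - 3*6 + 3 = -39
s(6) = 2*(-39) - 3*(-12) + 3 = -39
s(7) = 2*(-39) - 3*(-39) + 3 = 42
s(8) = 2*42 - 3*(-39) + 3 = 204
s(9) = 2*204 - 3*42 + 3 = 285
s(10) = 2*285 - 3*204 + 3 = -39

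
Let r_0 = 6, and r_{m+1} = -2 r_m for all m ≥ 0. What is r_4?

96

r_1 = -2*6 = -12
r_2 = -2*(-12) = 24
r_3 = -2*24 = -48
r_4 = -2*(-48) = 96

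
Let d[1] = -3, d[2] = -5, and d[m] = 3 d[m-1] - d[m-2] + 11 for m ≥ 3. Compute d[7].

d[3] = 3(-5) - (-3) + 11 = -1
d[4] = 3(-1) - (-5) + 11 = 13
d[5] = 3(13) - (-1) + 11 = 51
d[6] = 3(51) - 13 + 11 = 151
d[7] = 3(151) - 51 + 11 = 413

413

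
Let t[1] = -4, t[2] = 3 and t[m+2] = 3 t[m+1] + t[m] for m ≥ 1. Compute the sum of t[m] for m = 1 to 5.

t[3] = 3(3) + (-4) = 5
t[4] = 3(5) + 3 = 18
t[5] = 3(18) + 5 = 59
Sum = (-4) + 3 + 5 + 18 + 59 = 81

81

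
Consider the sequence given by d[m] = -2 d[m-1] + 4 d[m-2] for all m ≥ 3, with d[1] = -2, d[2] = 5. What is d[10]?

d[3] = -2·5 + 4·(-2) = -18
d[4] = -2·(-18) + 4·5 = 56
d[5] = -2·56 + 4·(-18) = -184
d[6] = -2·(-184) + 4·56 = 592
d[7] = -2·592 + 4·(-184) = -1920
d[8] = -2·(-1920) + 4·592 = 6208
d[9] = -2·6208 + 4·(-1920) = -20096
d[10] = -2·(-20096) + 4·6208 = 65024

65024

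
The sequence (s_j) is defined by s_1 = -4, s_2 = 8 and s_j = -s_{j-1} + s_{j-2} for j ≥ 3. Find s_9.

s_3 = -8 + (-4) = -12
s_4 = -(-12) + 8 = 20
s_5 = -20 + (-12) = -32
s_6 = -(-32) + 20 = 52
s_7 = -52 + (-32) = -84
s_8 = -(-84) + 52 = 136
s_9 = -136 + (-84) = -220

-220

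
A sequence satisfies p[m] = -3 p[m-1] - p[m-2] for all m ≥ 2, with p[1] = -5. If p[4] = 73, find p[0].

Let p[0] = z.
p[2] = 15 - z
p[3] = -40 + 3z
p[4] = 105 - 8z
So 105 - 8z = 73, giving z = 4.

4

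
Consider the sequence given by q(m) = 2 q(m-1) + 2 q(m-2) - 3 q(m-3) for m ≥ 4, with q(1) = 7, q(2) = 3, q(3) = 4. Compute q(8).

-309

q(4) = 2(4) + 2(3) - 3(7) = -7
q(5) = 2(-7) + 2(4) - 3(3) = -15
q(6) = 2(-15) + 2(-7) - 3(4) = -56
q(7) = 2(-56) + 2(-15) - 3(-7) = -121
q(8) = 2(-121) + 2(-56) - 3(-15) = -309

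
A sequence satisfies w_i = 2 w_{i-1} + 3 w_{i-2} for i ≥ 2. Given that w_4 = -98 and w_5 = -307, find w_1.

-7

Rearranging, w_{i-2} = (w_i - 2 w_{i-1}) / 3.
w_3 = (-307 - 2*(-98)) / 3 = -111/3 = -37
w_2 = (-98 - 2*(-37)) / 3 = -24/3 = -8
w_1 = (-37 - 2*(-8)) / 3 = -21/3 = -7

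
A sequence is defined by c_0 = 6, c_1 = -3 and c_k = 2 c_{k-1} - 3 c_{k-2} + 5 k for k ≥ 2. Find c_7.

c_2 = 2*(-3) - 3*6 + 10 = -14
c_3 = 2*(-14) - 3*(-3) + 15 = -4
c_4 = 2*(-4) - 3*(-14) + 20 = 54
c_5 = 2*54 - 3*(-4) + 25 = 145
c_6 = 2*145 - 3*54 + 30 = 158
c_7 = 2*158 - 3*145 + 35 = -84

-84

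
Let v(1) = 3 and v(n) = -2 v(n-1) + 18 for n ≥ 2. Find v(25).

The fixed point is 18/(1 + 2) = 6, so v(n) - 6 = -2(v(n-1) - 6).
Hence v(n) = -3·(-2)^{n-1} + 6.
v(25) = -3·(-2)^{24} + 6 = -3·16777216 + 6 = -50331642.

-50331642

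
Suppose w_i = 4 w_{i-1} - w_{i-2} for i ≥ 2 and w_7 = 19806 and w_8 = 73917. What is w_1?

6

Rearranging, w_{i-2} = -(w_i - 4 w_{i-1}).
w_6 = -(73917 - 4·19806) = 5307
w_5 = -(19806 - 4·5307) = 1422
w_4 = -(5307 - 4·1422) = 381
w_3 = -(1422 - 4·381) = 102
w_2 = -(381 - 4·102) = 27
w_1 = -(102 - 4·27) = 6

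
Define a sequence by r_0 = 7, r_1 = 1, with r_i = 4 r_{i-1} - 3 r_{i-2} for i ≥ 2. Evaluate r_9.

r_2 = 4*1 - 3*7 = -17
r_3 = 4*(-17) - 3*1 = -71
r_4 = 4*(-71) - 3*(-17) = -233
r_5 = 4*(-233) - 3*(-71) = -719
r_6 = 4*(-719) - 3*(-233) = -2177
r_7 = 4*(-2177) - 3*(-719) = -6551
r_8 = 4*(-6551) - 3*(-2177) = -19673
r_9 = 4*(-19673) - 3*(-6551) = -59039

-59039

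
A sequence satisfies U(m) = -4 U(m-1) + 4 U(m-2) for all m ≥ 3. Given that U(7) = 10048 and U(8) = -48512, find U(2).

Rearranging, U(m-2) = (U(m) + 4 U(m-1)) / 4.
U(6) = (-48512 + 4(10048)) / 4 = -8320/4 = -2080
U(5) = (10048 + 4(-2080)) / 4 = 1728/4 = 432
U(4) = (-2080 + 4(432)) / 4 = -352/4 = -88
U(3) = (432 + 4(-88)) / 4 = 80/4 = 20
U(2) = (-88 + 4(20)) / 4 = -8/4 = -2

-2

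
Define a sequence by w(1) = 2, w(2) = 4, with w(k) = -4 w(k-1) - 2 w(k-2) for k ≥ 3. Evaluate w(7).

w(3) = -4·4 - 2·2 = -20
w(4) = -4·(-20) - 2·4 = 72
w(5) = -4·72 - 2·(-20) = -248
w(6) = -4·(-248) - 2·72 = 848
w(7) = -4·848 - 2·(-248) = -2896

-2896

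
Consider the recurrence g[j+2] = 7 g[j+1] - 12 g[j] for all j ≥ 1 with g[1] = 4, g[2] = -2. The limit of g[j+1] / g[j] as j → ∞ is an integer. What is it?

4

The characteristic equation is r^2 - 7r + 12 = 0, which factors as (r - 4)(r - 3) = 0.
So the roots are 4 and 3. Since |4| > |3| and the coefficient of 4^j is non-zero, the ratio tends to 4.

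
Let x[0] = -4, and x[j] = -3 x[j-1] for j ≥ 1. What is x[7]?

x[1] = -3·(-4) = 12
x[2] = -3·12 = -36
x[3] = -3·(-36) = 108
x[4] = -3·108 = -324
x[5] = -3·(-324) = 972
x[6] = -3·972 = -2916
x[7] = -3·(-2916) = 8748

8748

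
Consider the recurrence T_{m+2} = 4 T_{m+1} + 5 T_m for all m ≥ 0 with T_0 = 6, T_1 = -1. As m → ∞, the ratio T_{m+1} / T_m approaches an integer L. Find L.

The characteristic equation is r^2 - 4r - 5 = 0, which factors as (r - 5)(r + 1) = 0.
So the roots are 5 and -1. Since |5| > |-1| and the coefficient of 5^m is non-zero, the ratio tends to 5.

5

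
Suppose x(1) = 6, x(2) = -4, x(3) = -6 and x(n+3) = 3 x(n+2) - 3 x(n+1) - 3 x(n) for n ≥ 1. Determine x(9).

x(4) = 3·(-6) - 3·(-4) - 3·6 = -24
x(5) = 3·(-24) - 3·(-6) - 3·(-4) = -42
x(6) = 3·(-42) - 3·(-24) - 3·(-6) = -36
x(7) = 3·(-36) - 3·(-42) - 3·(-24) = 90
x(8) = 3·90 - 3·(-36) - 3·(-42) = 504
x(9) = 3·504 - 3·90 - 3·(-36) = 1350

1350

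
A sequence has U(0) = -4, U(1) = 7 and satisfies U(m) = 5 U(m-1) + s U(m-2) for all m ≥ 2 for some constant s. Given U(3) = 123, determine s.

4

U(2) = 35 - 4s
U(3) = 175 - 13s
So 175 - 13s = 123, giving s = 4.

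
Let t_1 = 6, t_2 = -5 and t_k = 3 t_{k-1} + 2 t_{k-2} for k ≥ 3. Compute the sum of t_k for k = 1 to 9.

t_3 = 3(-5) + 2(6) = -3
t_4 = 3(-3) + 2(-5) = -19
t_5 = 3(-19) + 2(-3) = -63
t_6 = 3(-63) + 2(-19) = -227
t_7 = 3(-227) + 2(-63) = -807
t_8 = 3(-807) + 2(-227) = -2875
t_9 = 3(-2875) + 2(-807) = -10239
Sum = 6 + (-5) + (-3) + (-19) + (-63) + (-227) + (-807) + (-2875) + (-10239) = -14232

-14232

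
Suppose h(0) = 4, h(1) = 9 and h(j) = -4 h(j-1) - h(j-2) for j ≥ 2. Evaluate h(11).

h(2) = -4*9 - 4 = -40
h(3) = -4*(-40) - 9 = 151
h(4) = -4*151 - (-40) = -564
h(5) = -4*(-564) - 151 = 2105
h(6) = -4*2105 - (-564) = -7856
h(7) = -4*(-7856) - 2105 = 29319
h(8) = -4*29319 - (-7856) = -109420
h(9) = -4*(-109420) - 29319 = 408361
h(10) = -4*408361 - (-109420) = -1524024
h(11) = -4*(-1524024) - 408361 = 5687735

5687735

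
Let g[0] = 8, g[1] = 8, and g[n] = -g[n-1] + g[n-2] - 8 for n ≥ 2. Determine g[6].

g[2] = -8 + 8 - 8 = -8
g[3] = -(-8) + 8 - 8 = 8
g[4] = -8 + (-8) - 8 = -24
g[5] = -(-24) + 8 - 8 = 24
g[6] = -24 + (-24) - 8 = -56

-56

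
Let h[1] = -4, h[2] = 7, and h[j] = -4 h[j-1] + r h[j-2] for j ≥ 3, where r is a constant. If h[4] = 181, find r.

h[3] = -28 - 4r
h[4] = 112 + 23r
So 112 + 23r = 181, giving r = 3.

3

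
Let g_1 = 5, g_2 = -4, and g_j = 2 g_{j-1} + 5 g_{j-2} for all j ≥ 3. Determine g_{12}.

545174

g_3 = 2*(-4) + 5*5 = 17
g_4 = 2*17 + 5*(-4) = 14
g_5 = 2*14 + 5*17 = 113
g_6 = 2*113 + 5*14 = 296
g_7 = 2*296 + 5*113 = 1157
g_8 = 2*1157 + 5*296 = 3794
g_9 = 2*3794 + 5*1157 = 13373
g_{10} = 2*13373 + 5*3794 = 45716
g_{11} = 2*45716 + 5*13373 = 158297
g_{12} = 2*158297 + 5*45716 = 545174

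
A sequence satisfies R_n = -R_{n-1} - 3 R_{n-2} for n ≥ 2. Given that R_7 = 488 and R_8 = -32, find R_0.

8

Rearranging, R_{n-2} = (R_n + R_{n-1}) / -3.
R_6 = (-32 + 488) / -3 = 456/-3 = -152
R_5 = (488 + (-152)) / -3 = 336/-3 = -112
R_4 = (-152 + (-112)) / -3 = -264/-3 = 88
R_3 = (-112 + 88) / -3 = -24/-3 = 8
R_2 = (88 + 8) / -3 = 96/-3 = -32
R_1 = (8 + (-32)) / -3 = -24/-3 = 8
R_0 = (-32 + 8) / -3 = -24/-3 = 8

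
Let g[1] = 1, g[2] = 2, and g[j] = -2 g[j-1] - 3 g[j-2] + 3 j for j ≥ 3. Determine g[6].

2

g[3] = -2(2) - 3(1) + 9 = 2
g[4] = -2(2) - 3(2) + 12 = 2
g[5] = -2(2) - 3(2) + 15 = 5
g[6] = -2(5) - 3(2) + 18 = 2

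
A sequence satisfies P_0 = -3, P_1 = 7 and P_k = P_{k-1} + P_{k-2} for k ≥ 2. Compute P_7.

67

P_2 = 7 + (-3) = 4
P_3 = 4 + 7 = 11
P_4 = 11 + 4 = 15
P_5 = 15 + 11 = 26
P_6 = 26 + 15 = 41
P_7 = 41 + 26 = 67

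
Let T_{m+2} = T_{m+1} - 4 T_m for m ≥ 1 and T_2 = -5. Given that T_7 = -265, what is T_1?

5

Let T_1 = y.
T_3 = -5 - 4y
T_4 = 15 - 4y
T_5 = 35 + 12y
T_6 = -25 + 28y
T_7 = -165 - 20y
So -165 - 20y = -265, giving y = 5.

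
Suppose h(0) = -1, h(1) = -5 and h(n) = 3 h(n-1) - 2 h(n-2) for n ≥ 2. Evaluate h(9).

-2045

h(2) = 3*(-5) - 2*(-1) = -13
h(3) = 3*(-13) - 2*(-5) = -29
h(4) = 3*(-29) - 2*(-13) = -61
h(5) = 3*(-61) - 2*(-29) = -125
h(6) = 3*(-125) - 2*(-61) = -253
h(7) = 3*(-253) - 2*(-125) = -509
h(8) = 3*(-509) - 2*(-253) = -1021
h(9) = 3*(-1021) - 2*(-509) = -2045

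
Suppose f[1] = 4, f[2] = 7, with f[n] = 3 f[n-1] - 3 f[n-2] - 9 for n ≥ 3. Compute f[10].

f[3] = 3(7) - 3(4) - 9 = 0
f[4] = 3(0) - 3(7) - 9 = -30
f[5] = 3(-30) - 3(0) - 9 = -99
f[6] = 3(-99) - 3(-30) - 9 = -216
f[7] = 3(-216) - 3(-99) - 9 = -360
f[8] = 3(-360) - 3(-216) - 9 = -441
f[9] = 3(-441) - 3(-360) - 9 = -252
f[10] = 3(-252) - 3(-441) - 9 = 558

558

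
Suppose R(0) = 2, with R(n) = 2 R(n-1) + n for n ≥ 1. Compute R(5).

121

R(1) = 2·2 + 1 = 5
R(2) = 2·5 + 2 = 12
R(3) = 2·12 + 3 = 27
R(4) = 2·27 + 4 = 58
R(5) = 2·58 + 5 = 121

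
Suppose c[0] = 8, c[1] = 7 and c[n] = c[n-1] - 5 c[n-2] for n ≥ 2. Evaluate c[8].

-1993

c[2] = 7 - 5*8 = -33
c[3] = (-33) - 5*7 = -68
c[4] = (-68) - 5*(-33) = 97
c[5] = 97 - 5*(-68) = 437
c[6] = 437 - 5*97 = -48
c[7] = (-48) - 5*437 = -2233
c[8] = (-2233) - 5*(-48) = -1993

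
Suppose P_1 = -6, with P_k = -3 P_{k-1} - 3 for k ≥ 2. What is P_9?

P_2 = -3*(-6) - 3 = 15
P_3 = -3*15 - 3 = -48
P_4 = -3*(-48) - 3 = 141
P_5 = -3*141 - 3 = -426
P_6 = -3*(-426) - 3 = 1275
P_7 = -3*1275 - 3 = -3828
P_8 = -3*(-3828) - 3 = 11481
P_9 = -3*11481 - 3 = -34446

-34446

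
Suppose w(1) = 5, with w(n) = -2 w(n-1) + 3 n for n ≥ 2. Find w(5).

59

w(2) = -2(5) + 6 = -4
w(3) = -2(-4) + 9 = 17
w(4) = -2(17) + 12 = -22
w(5) = -2(-22) + 15 = 59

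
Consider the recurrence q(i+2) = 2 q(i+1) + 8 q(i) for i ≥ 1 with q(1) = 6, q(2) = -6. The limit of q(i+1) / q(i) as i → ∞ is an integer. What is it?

4

The characteristic equation is r^2 - 2r - 8 = 0, which factors as (r - 4)(r + 2) = 0.
So the roots are 4 and -2. Since |4| > |-2| and the coefficient of 4^i is non-zero, the ratio tends to 4.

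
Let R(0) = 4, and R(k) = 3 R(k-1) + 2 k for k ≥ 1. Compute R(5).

R(1) = 3(4) + 2 = 14
R(2) = 3(14) + 4 = 46
R(3) = 3(46) + 6 = 144
R(4) = 3(144) + 8 = 440
R(5) = 3(440) + 10 = 1330

1330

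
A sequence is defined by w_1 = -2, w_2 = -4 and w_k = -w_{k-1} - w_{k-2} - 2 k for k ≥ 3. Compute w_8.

w_3 = -(-4) - (-2) - 6 = 0
w_4 = -0 - (-4) - 8 = -4
w_5 = -(-4) - 0 - 10 = -6
w_6 = -(-6) - (-4) - 12 = -2
w_7 = -(-2) - (-6) - 14 = -6
w_8 = -(-6) - (-2) - 16 = -8

-8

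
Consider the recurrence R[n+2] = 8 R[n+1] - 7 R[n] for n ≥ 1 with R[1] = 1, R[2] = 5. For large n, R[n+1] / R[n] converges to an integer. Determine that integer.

7

The characteristic equation is r^2 - 8r + 7 = 0, which factors as (r - 7)(r - 1) = 0.
So the roots are 7 and 1. Since |7| > |1| and the coefficient of 7^n is non-zero, the ratio tends to 7.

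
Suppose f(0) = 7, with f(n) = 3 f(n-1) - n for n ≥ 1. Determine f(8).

f(1) = 3·7 - 1 = 20
f(2) = 3·20 - 2 = 58
f(3) = 3·58 - 3 = 171
f(4) = 3·171 - 4 = 509
f(5) = 3·509 - 5 = 1522
f(6) = 3·1522 - 6 = 4560
f(7) = 3·4560 - 7 = 13673
f(8) = 3·13673 - 8 = 41011

41011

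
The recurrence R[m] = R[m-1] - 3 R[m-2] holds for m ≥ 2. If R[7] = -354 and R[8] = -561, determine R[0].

9

Rearranging, R[m-2] = (R[m] - R[m-1]) / -3.
R[6] = (-561 - (-354)) / -3 = -207/-3 = 69
R[5] = (-354 - 69) / -3 = -423/-3 = 141
R[4] = (69 - 141) / -3 = -72/-3 = 24
R[3] = (141 - 24) / -3 = 117/-3 = -39
R[2] = (24 - (-39)) / -3 = 63/-3 = -21
R[1] = (-39 - (-21)) / -3 = -18/-3 = 6
R[0] = (-21 - 6) / -3 = -27/-3 = 9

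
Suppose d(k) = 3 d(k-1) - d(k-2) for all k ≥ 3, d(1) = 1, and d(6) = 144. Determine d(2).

3

Let d(2) = v.
d(3) = -1 + 3v
d(4) = -3 + 8v
d(5) = -8 + 21v
d(6) = -21 + 55v
So -21 + 55v = 144, giving v = 3.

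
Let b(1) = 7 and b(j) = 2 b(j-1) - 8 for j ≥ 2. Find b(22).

The fixed point is -8/(1 - 2) = 8, so b(j) - 8 = 2(b(j-1) - 8).
Hence b(j) = -1·2^{j-1} + 8.
b(22) = -1·2^{21} + 8 = -1·2097152 + 8 = -2097144.

-2097144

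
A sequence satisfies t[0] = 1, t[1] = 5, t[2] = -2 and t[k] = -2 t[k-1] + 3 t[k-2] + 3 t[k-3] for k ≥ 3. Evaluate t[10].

t[3] = -2*(-2) + 3*5 + 3*1 = 22
t[4] = -2*22 + 3*(-2) + 3*5 = -35
t[5] = -2*(-35) + 3*22 + 3*(-2) = 130
t[6] = -2*130 + 3*(-35) + 3*22 = -299
t[7] = -2*(-299) + 3*130 + 3*(-35) = 883
t[8] = -2*883 + 3*(-299) + 3*130 = -2273
t[9] = -2*(-2273) + 3*883 + 3*(-299) = 6298
t[10] = -2*6298 + 3*(-2273) + 3*883 = -16766

-16766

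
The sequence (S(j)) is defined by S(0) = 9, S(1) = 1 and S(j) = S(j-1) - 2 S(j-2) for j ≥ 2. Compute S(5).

53

S(2) = 1 - 2*9 = -17
S(3) = (-17) - 2*1 = -19
S(4) = (-19) - 2*(-17) = 15
S(5) = 15 - 2*(-19) = 53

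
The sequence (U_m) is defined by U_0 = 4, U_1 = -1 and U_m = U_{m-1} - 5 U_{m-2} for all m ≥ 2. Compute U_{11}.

U_2 = (-1) - 5(4) = -21
U_3 = (-21) - 5(-1) = -16
U_4 = (-16) - 5(-21) = 89
U_5 = 89 - 5(-16) = 169
U_6 = 169 - 5(89) = -276
U_7 = (-276) - 5(169) = -1121
U_8 = (-1121) - 5(-276) = 259
U_9 = 259 - 5(-1121) = 5864
U_{10} = 5864 - 5(259) = 4569
U_{11} = 4569 - 5(5864) = -24751

-24751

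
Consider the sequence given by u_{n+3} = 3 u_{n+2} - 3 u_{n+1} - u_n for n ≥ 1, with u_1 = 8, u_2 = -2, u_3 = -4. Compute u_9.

u_4 = 3·(-4) - 3·(-2) - 8 = -14
u_5 = 3·(-14) - 3·(-4) - (-2) = -28
u_6 = 3·(-28) - 3·(-14) - (-4) = -38
u_7 = 3·(-38) - 3·(-28) - (-14) = -16
u_8 = 3·(-16) - 3·(-38) - (-28) = 94
u_9 = 3·94 - 3·(-16) - (-38) = 368

368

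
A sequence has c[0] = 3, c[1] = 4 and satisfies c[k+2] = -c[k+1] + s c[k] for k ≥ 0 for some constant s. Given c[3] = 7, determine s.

3

c[2] = -4 + 3s
c[3] = 4 + s
So 4 + s = 7, giving s = 3.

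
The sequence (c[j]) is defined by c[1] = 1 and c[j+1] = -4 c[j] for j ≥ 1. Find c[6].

-1024

c[2] = -4·1 = -4
c[3] = -4·(-4) = 16
c[4] = -4·16 = -64
c[5] = -4·(-64) = 256
c[6] = -4·256 = -1024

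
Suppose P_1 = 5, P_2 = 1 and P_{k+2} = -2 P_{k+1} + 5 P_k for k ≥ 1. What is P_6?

P_3 = -2(1) + 5(5) = 23
P_4 = -2(23) + 5(1) = -41
P_5 = -2(-41) + 5(23) = 197
P_6 = -2(197) + 5(-41) = -599

-599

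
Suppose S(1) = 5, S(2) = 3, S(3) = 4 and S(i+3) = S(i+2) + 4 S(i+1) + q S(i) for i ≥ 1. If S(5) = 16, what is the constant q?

-2

S(4) = 16 + 5q
S(5) = 32 + 8q
So 32 + 8q = 16, giving q = -2.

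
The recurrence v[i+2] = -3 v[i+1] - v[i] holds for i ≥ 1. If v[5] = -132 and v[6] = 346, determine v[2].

4

Rearranging, v[i-2] = -(v[i] + 3 v[i-1]).
v[4] = -(346 + 3(-132)) = 50
v[3] = -(-132 + 3(50)) = -18
v[2] = -(50 + 3(-18)) = 4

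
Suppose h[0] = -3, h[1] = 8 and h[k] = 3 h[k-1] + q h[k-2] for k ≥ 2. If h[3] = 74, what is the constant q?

h[2] = 24 - 3q
h[3] = 72 - q
So 72 - q = 74, giving q = -2.

-2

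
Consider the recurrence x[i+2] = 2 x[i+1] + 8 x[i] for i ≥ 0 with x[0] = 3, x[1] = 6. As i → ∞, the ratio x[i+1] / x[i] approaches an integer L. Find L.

4

The characteristic equation is r^2 - 2r - 8 = 0, which factors as (r - 4)(r + 2) = 0.
So the roots are 4 and -2. Since |4| > |-2| and the coefficient of 4^i is non-zero, the ratio tends to 4.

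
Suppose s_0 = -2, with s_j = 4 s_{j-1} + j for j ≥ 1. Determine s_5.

s_1 = 4·(-2) + 1 = -7
s_2 = 4·(-7) + 2 = -26
s_3 = 4·(-26) + 3 = -101
s_4 = 4·(-101) + 4 = -400
s_5 = 4·(-400) + 5 = -1595

-1595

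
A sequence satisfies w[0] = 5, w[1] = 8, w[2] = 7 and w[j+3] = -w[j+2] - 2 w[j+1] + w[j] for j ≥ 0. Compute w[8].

154

w[3] = -7 - 2·8 + 5 = -18
w[4] = -(-18) - 2·7 + 8 = 12
w[5] = -12 - 2·(-18) + 7 = 31
w[6] = -31 - 2·12 + (-18) = -73
w[7] = -(-73) - 2·31 + 12 = 23
w[8] = -23 - 2·(-73) + 31 = 154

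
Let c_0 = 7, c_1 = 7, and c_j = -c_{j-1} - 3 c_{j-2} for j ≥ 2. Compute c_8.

-28

c_2 = -7 - 3(7) = -28
c_3 = -(-28) - 3(7) = 7
c_4 = -7 - 3(-28) = 77
c_5 = -77 - 3(7) = -98
c_6 = -(-98) - 3(77) = -133
c_7 = -(-133) - 3(-98) = 427
c_8 = -427 - 3(-133) = -28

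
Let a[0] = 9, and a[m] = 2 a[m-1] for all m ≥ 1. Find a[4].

144

a[1] = 2(9) = 18
a[2] = 2(18) = 36
a[3] = 2(36) = 72
a[4] = 2(72) = 144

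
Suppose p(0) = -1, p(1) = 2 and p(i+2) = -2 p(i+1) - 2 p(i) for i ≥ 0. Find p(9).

p(2) = -2*2 - 2*(-1) = -2
p(3) = -2*(-2) - 2*2 = 0
p(4) = -2*0 - 2*(-2) = 4
p(5) = -2*4 - 2*0 = -8
p(6) = -2*(-8) - 2*4 = 8
p(7) = -2*8 - 2*(-8) = 0
p(8) = -2*0 - 2*8 = -16
p(9) = -2*(-16) - 2*0 = 32

32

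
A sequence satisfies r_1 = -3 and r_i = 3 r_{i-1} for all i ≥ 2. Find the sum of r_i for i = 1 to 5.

r_2 = 3·(-3) = -9
r_3 = 3·(-9) = -27
r_4 = 3·(-27) = -81
r_5 = 3·(-81) = -243
Sum = (-3) + (-9) + (-27) + (-81) + (-243) = -363

-363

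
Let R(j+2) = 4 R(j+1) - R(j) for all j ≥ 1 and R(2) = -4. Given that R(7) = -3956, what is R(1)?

Let R(1) = z.
R(3) = -16 - z
R(4) = -60 - 4z
R(5) = -224 - 15z
R(6) = -836 - 56z
R(7) = -3120 - 209z
So -3120 - 209z = -3956, giving z = 4.

4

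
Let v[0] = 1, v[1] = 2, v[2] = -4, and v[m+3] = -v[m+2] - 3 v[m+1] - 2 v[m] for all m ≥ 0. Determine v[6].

v[3] = -(-4) - 3(2) - 2(1) = -4
v[4] = -(-4) - 3(-4) - 2(2) = 12
v[5] = -12 - 3(-4) - 2(-4) = 8
v[6] = -8 - 3(12) - 2(-4) = -36

-36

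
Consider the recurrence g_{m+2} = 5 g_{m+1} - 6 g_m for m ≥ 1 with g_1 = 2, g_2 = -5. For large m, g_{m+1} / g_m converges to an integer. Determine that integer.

3

The characteristic equation is r^2 - 5r + 6 = 0, which factors as (r - 3)(r - 2) = 0.
So the roots are 3 and 2. Since |3| > |2| and the coefficient of 3^m is non-zero, the ratio tends to 3.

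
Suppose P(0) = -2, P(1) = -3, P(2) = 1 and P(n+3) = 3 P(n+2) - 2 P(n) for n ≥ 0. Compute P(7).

P(3) = 3·1 - 2·(-2) = 7
P(4) = 3·7 - 2·(-3) = 27
P(5) = 3·27 - 2·1 = 79
P(6) = 3·79 - 2·7 = 223
P(7) = 3·223 - 2·27 = 615

615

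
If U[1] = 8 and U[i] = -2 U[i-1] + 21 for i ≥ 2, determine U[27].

67108871

The fixed point is 21/(1 + 2) = 7, so U[i] - 7 = -2(U[i-1] - 7).
Hence U[i] = 1·(-2)^{i-1} + 7.
U[27] = 1·(-2)^{26} + 7 = 1·67108864 + 7 = 67108871.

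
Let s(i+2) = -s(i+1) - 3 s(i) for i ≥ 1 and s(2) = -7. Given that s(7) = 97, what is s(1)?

5

Let s(1) = v.
s(3) = 7 - 3v
s(4) = 14 + 3v
s(5) = -35 + 6v
s(6) = -7 - 15v
s(7) = 112 - 3v
So 112 - 3v = 97, giving v = 5.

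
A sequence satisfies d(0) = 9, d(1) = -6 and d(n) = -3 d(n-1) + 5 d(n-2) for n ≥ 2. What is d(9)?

d(2) = -3(-6) + 5(9) = 63
d(3) = -3(63) + 5(-6) = -219
d(4) = -3(-219) + 5(63) = 972
d(5) = -3(972) + 5(-219) = -4011
d(6) = -3(-4011) + 5(972) = 16893
d(7) = -3(16893) + 5(-4011) = -70734
d(8) = -3(-70734) + 5(16893) = 296667
d(9) = -3(296667) + 5(-70734) = -1243671

-1243671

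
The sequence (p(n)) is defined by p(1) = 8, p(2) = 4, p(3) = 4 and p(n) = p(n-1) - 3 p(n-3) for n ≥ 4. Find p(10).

p(4) = 4 - 3*8 = -20
p(5) = (-20) - 3*4 = -32
p(6) = (-32) - 3*4 = -44
p(7) = (-44) - 3*(-20) = 16
p(8) = 16 - 3*(-32) = 112
p(9) = 112 - 3*(-44) = 244
p(10) = 244 - 3*16 = 196

196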